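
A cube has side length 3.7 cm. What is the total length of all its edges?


Shape: cube
Side s = 3.7 cm
A cube has 12 edges, all equal.
Formula: total edge length = 12 * s
Total = 12 * 3.7
Total = 44.4
44.4 cm


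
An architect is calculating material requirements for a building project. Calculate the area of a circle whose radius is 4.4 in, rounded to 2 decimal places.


Shape: circle
Radius r = 4.4 in
Formula: A = pi * r^2
r^2 = 4.4^2 = 19.36
A = pi * 19.36
A = 60.82
60.82 in^2


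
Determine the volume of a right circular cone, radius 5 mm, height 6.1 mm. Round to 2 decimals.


Shape: cone
Radius r = 5 mm, Height h = 6.1 mm
Formula: V = (1/3) * pi * r^2 * h
r^2 = 25
pi * r^2 * h = pi * 25 * 6.1 = 152.5 * pi
V = 152.5 * pi / 3
V = 159.7
159.7 mm^3


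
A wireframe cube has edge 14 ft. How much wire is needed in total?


Shape: cube
Side s = 14 ft
A cube has 12 edges, all equal.
Formula: total edge length = 12 * s
Total = 12 * 14
Total = 168
168 ft


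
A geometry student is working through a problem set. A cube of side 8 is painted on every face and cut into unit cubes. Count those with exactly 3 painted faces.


Large cube: 8 x 8 x 8, cut into unit cubes.
Cubes with 3 painted faces are at the corners. A cube always has 8 corners.
Count = 8
8 unit cubes


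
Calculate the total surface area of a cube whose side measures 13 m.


Shape: cube
Side s = 13 m
A cube has 6 square faces.
Formula: SA = 6 * s^2
s^2 = 169
SA = 6 * 169
SA = 1014
1014 m^2


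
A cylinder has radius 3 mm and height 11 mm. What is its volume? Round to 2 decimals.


Shape: cylinder
Radius r = 3 mm, Height h = 11 mm
Formula: V = pi * r^2 * h
r^2 = 9
V = pi * 9 * 11
V = 99 * pi
V = 311.02
311.02 mm^3


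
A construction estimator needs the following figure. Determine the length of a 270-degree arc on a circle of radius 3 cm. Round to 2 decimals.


Shape: circular arc
Radius r = 3 cm, Angle = 270 degrees
Formula: L = (angle/360) * 2 * pi * r
2 * pi * r = 6 * pi
L = (270/360) * 6 * pi
L = 4.5 * pi
L = 14.14
14.14 cm


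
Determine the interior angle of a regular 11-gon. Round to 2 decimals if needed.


Shape: regular hendecagon (11 sides)
Formula: interior angle = (n - 2) * 180 / n
(n - 2) = 9
(n - 2) * 180 = 1620
angle = 1620 / 11
angle = 147.27
147.27 degrees


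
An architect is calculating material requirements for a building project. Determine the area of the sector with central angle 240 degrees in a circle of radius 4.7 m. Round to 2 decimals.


Shape: circular sector
Radius r = 4.7 m, Angle = 240 degrees
Formula: A = (angle/360) * pi * r^2
r^2 = 22.09
Fraction of circle = 240/360
A = (240/360) * pi * 22.09
A = 14.726667 * pi
A = 46.27
46.27 m^2


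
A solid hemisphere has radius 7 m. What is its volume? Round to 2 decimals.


Shape: hemisphere (half of a sphere)
Radius r = 7 m
Formula: V = (1/2) * (4/3) * pi * r^3 = (2/3) * pi * r^3
r^3 = 343
(2/3) * 343 = 228.666667
V = 228.666667 * pi
V = 718.38
718.38 m^3


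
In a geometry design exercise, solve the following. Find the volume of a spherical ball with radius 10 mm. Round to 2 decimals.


Shape: sphere
Radius r = 10 mm
Formula: V = (4/3) * pi * r^3
r^3 = 1000
(4/3) * 1000 = 1333.333333
V = 1333.333333 * pi
V = 4188.79
4188.79 mm^3


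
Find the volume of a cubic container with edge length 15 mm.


Shape: cube
Side s = 15 mm
Formula: V = s^3
V = 15 * 15 * 15
V = 225 * 15
V = 3375
3375 mm^3


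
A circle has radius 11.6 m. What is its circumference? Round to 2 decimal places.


Shape: circle
Radius r = 11.6 m
Formula: C = 2 * pi * r
C = 2 * pi * 11.6
C = 23.2 * pi
C = 72.88
72.88 m


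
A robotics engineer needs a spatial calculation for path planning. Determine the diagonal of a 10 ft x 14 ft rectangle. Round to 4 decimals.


Shape: rectangle (diagonal via Pythagoras)
Sides: 10 ft and 14 ft
Formula: d = sqrt(l^2 + w^2)
l^2 = 100, w^2 = 196
l^2 + w^2 = 296
d = sqrt(296)
d = 17.2047
17.2047 ft


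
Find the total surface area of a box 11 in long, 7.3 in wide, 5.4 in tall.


Shape: rectangular prism
l = 11 in, w = 7.3 in, h = 5.4 in
Formula: SA = 2(lw + lh + wh)
lw = 80.3, lh = 59.4, wh = 39.42
lw + lh + wh = 179.12
SA = 2 * 179.12
SA = 358.24
358.24 in^2


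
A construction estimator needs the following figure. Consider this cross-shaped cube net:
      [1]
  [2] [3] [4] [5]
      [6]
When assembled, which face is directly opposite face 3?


Net: cross layout. Take square 3 as the base (bottom).
Fold the four squares in the horizontal row up around 3: 2 -> left, 4 -> right, 5 wraps to the top.
Fold 1 and 6 up from 3: 1 -> back, 6 -> front.
Opposite pairs are therefore: (1, 6), (2, 4), (3, 5).
Face 3 is opposite face 5.
face 5


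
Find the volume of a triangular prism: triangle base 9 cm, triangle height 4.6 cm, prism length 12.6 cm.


Shape: triangular prism
Triangle base = 9 cm, triangle height = 4.6 cm, prism length L = 12.6 cm
Formula: V = (1/2 * b * h_tri) * L
Cross-section area = 0.5 * 9 * 4.6 = 20.7
V = 20.7 * 12.6
V = 260.82
260.82 cm^3


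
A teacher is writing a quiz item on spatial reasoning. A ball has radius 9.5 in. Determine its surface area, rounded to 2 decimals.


Shape: sphere
Radius r = 9.5 in
Formula: SA = 4 * pi * r^2
r^2 = 90.25
SA = 4 * pi * 90.25
SA = 361 * pi
SA = 1134.11
1134.11 in^2


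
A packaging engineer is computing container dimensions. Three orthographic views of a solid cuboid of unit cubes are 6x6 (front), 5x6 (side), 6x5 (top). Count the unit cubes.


Orthographic views of a solid rectangular block:
Front view 6 x 6 -> length = 6, height = 6
Side view 5 x 6 -> width = 5, height = 6 (consistent)
Top view 6 x 5 -> confirms length = 6, width = 5
The block is 6 x 5 x 6.
Total unit cubes = 6 * 5 * 6 = 180
180 unit cubes


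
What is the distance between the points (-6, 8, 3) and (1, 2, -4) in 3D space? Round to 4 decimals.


3D distance between two points
P1 = (-6, 8, 3), P2 = (1, 2, -4)
Formula: d = sqrt((x2-x1)^2 + (y2-y1)^2 + (z2-z1)^2)
dx = 1 - -6 = 7
dy = 2 - 8 = -6
dz = -4 - 3 = -7
dx^2 + dy^2 + dz^2 = 49 + 36 + 49 = 134
d = sqrt(134)
d = 11.5758
11.5758 units


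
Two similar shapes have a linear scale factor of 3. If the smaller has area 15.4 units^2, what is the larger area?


Linear scale factor k = 3
Original area = 15.4 units^2
Rule: under a linear scaling by k, areas scale by k^2.
k^2 = 3^2 = 9
New area = 15.4 * 9
New area = 138.6
138.6 units^2


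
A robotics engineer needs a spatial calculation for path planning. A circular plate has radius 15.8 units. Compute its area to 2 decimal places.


Shape: circle
Radius r = 15.8 units
Formula: A = pi * r^2
r^2 = 15.8^2 = 249.64
A = pi * 249.64
A = 784.27
784.27 units^2


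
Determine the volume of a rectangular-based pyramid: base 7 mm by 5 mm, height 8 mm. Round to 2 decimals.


Shape: rectangular pyramid
Base: 7 mm x 5 mm, Height h = 8 mm
Formula: V = (1/3) * base_area * h
base_area = 7 * 5 = 35
base_area * h = 35 * 8 = 280
V = 280 / 3
V = 93.33
93.33 mm^3


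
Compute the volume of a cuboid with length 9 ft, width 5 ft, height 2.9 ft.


Shape: rectangular prism
l = 9 ft, w = 5 ft, h = 2.9 ft
Formula: V = l * w * h
V = 9 * 5 * 2.9
V = 45 * 2.9
V = 130.5
130.5 ft^3


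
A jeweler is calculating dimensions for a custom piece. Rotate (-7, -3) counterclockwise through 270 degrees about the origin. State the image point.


Transformation: rotation about the origin
Original point: (-7, -3)
Rule for 270 deg counterclockwise: (x, y) -> (y, -x)
Apply: (-7, -3) -> (-3, 7)
(-3, 7)


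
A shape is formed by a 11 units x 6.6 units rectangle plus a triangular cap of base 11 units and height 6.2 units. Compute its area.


Composite shape: rectangle + triangle
Rectangle area = 11 * 6.6 = 72.6
Triangle area = 0.5 * 11 * 6.2 = 34.1
Total = 72.6 + 34.1
Total = 106.7
106.7 units^2


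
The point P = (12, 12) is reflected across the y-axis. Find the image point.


Transformation: reflection
Original point: (12, 12)
Rule for reflection over the y-axis: (x, y) -> (-x, y)
Apply: (12, 12) -> (-12, 12)
(-12, 12)


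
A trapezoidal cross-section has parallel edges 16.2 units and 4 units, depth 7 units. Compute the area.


Shape: trapezoid
Parallel sides a = 16.2 units, b = 4 units; Height h = 7 units
Formula: A = (a + b) * h / 2
a + b = 16.2 + 4 = 20.2
A = 20.2 * 7 / 2
A = 141.4 / 2
A = 70.7
70.7 units^2


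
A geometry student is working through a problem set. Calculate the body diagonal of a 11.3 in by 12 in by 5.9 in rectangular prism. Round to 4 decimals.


Shape: rectangular box (space diagonal)
l = 11.3 in, w = 12 in, h = 5.9 in
Visualize: the diagonal of the base, then a right triangle with that diagonal and the height.
Formula: d = sqrt(l^2 + w^2 + h^2)
l^2 + w^2 + h^2 = 127.69 + 144 + 34.81 = 306.5
d = sqrt(306.5)
d = 17.5071
17.5071 in


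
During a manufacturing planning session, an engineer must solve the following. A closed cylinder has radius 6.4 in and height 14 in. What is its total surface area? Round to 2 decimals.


Shape: closed cylinder
Radius r = 6.4 in, Height h = 14 in
Formula: SA = 2*pi*r^2 + 2*pi*r*h = 2*pi*r*(r + h)
r + h = 20.4
2 * r * (r + h) = 2 * 6.4 * 20.4 = 261.12
SA = 261.12 * pi
SA = 820.33
820.33 in^2


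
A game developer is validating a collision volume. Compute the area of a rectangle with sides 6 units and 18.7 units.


Shape: rectangle
Length l = 6 units, Width w = 18.7 units
Formula: A = l * w
A = 6 * 18.7
A = 112.2
112.2 units^2


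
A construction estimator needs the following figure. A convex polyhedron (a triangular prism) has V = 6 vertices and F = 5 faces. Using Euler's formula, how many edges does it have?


Polyhedron: triangular prism
Euler's formula for convex polyhedra: V - E + F = 2
Given: V = 6 vertices and F = 5 faces
Solve for E:
E = V + F - 2 = 6 + 5 - 2 = 9
9 edges


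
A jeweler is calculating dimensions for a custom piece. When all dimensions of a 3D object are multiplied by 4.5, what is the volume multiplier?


Linear scale factor k = 4.5
Rule: under a linear scaling by k, volumes scale by k^3.
k^3 = 4.5 * 4.5 * 4.5
k^3 = 20.25 * 4.5
k^3 = 91.125
Volume scales by a factor of 91.125.
91.125 (dimensionless)


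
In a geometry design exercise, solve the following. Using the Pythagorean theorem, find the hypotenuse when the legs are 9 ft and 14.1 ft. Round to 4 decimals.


Shape: right triangle
Legs a = 9 ft, b = 14.1 ft
Formula: c = sqrt(a^2 + b^2)
a^2 = 81, b^2 = 198.81
a^2 + b^2 = 279.81
c = sqrt(279.81)
c = 16.7275
16.7275 ft


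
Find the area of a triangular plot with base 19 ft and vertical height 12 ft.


Shape: triangle
Base b = 19 ft, Height h = 12 ft
Formula: A = (1/2) * b * h
A = 0.5 * 19 * 12
A = 0.5 * 228
A = 114
114 ft^2


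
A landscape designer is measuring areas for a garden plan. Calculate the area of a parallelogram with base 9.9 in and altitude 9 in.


Shape: parallelogram
Base b = 9.9 in, Height h = 9 in
Formula: A = b * h
A = 9.9 * 9
A = 89.1
89.1 in^2


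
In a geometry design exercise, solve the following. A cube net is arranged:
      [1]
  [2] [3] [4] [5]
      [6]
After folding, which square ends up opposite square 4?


Net: cross layout. Take square 3 as the base (bottom).
Fold the four squares in the horizontal row up around 3: 2 -> left, 4 -> right, 5 wraps to the top.
Fold 1 and 6 up from 3: 1 -> back, 6 -> front.
Opposite pairs are therefore: (1, 6), (2, 4), (3, 5).
Face 4 is opposite face 2.
face 2


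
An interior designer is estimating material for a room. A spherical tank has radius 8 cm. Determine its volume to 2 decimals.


Shape: sphere
Radius r = 8 cm
Formula: V = (4/3) * pi * r^3
r^3 = 512
(4/3) * 512 = 682.666667
V = 682.666667 * pi
V = 2144.66
2144.66 cm^3


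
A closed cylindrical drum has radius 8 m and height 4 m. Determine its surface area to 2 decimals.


Shape: closed cylinder
Radius r = 8 m, Height h = 4 m
Formula: SA = 2*pi*r^2 + 2*pi*r*h = 2*pi*r*(r + h)
r + h = 12
2 * r * (r + h) = 2 * 8 * 12 = 192
SA = 192 * pi
SA = 603.19
603.19 m^2


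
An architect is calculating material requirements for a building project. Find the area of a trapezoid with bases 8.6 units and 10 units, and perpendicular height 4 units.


Shape: trapezoid
Parallel sides a = 8.6 units, b = 10 units; Height h = 4 units
Formula: A = (a + b) * h / 2
a + b = 8.6 + 10 = 18.6
A = 18.6 * 4 / 2
A = 74.4 / 2
A = 37.2
37.2 units^2


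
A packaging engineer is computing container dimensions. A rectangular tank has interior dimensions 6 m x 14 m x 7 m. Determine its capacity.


Shape: rectangular prism
l = 6 m, w = 14 m, h = 7 m
Formula: V = l * w * h
V = 6 * 14 * 7
V = 84 * 7
V = 588
588 m^3


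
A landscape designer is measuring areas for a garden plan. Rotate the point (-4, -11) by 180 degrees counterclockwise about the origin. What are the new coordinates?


Transformation: rotation about the origin
Original point: (-4, -11)
Rule for 180 deg: (x, y) -> (-x, -y)
Apply: (-4, -11) -> (4, 11)
(4, 11)


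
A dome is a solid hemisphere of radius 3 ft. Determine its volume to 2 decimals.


Shape: hemisphere (half of a sphere)
Radius r = 3 ft
Formula: V = (1/2) * (4/3) * pi * r^3 = (2/3) * pi * r^3
r^3 = 27
(2/3) * 27 = 18
V = 18 * pi
V = 56.55
56.55 ft^3


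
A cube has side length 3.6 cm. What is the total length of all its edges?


Shape: cube
Side s = 3.6 cm
A cube has 12 edges, all equal.
Formula: total edge length = 12 * s
Total = 12 * 3.6
Total = 43.2
43.2 cm


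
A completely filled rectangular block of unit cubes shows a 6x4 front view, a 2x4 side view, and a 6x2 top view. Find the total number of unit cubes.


Orthographic views of a solid rectangular block:
Front view 6 x 4 -> length = 6, height = 4
Side view 2 x 4 -> width = 2, height = 4 (consistent)
Top view 6 x 2 -> confirms length = 6, width = 2
The block is 6 x 2 x 4.
Total unit cubes = 6 * 2 * 4 = 48
48 unit cubes


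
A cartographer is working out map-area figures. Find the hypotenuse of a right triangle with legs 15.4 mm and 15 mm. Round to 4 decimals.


Shape: right triangle
Legs a = 15.4 mm, b = 15 mm
Formula: c = sqrt(a^2 + b^2)
a^2 = 237.16, b^2 = 225
a^2 + b^2 = 462.16
c = sqrt(462.16)
c = 21.4979
21.4979 mm


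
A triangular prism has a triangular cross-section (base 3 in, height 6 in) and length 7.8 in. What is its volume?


Shape: triangular prism
Triangle base = 3 in, triangle height = 6 in, prism length L = 7.8 in
Formula: V = (1/2 * b * h_tri) * L
Cross-section area = 0.5 * 3 * 6 = 9
V = 9 * 7.8
V = 70.2
70.2 in^3


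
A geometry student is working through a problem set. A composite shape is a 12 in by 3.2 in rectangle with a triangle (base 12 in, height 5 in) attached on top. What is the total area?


Composite shape: rectangle + triangle
Rectangle area = 12 * 3.2 = 38.4
Triangle area = 0.5 * 12 * 5 = 30
Total = 38.4 + 30
Total = 68.4
68.4 in^2


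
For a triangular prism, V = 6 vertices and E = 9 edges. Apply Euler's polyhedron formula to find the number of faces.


Polyhedron: triangular prism
Euler's formula for convex polyhedra: V - E + F = 2
Given: V = 6 vertices and E = 9 edges
Solve for F:
F = 2 + E - V = 2 + 9 - 6 = 5
5 faces


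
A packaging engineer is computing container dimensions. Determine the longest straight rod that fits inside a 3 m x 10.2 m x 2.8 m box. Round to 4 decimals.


Shape: rectangular box (space diagonal)
l = 3 m, w = 10.2 m, h = 2.8 m
Visualize: the diagonal of the base, then a right triangle with that diagonal and the height.
Formula: d = sqrt(l^2 + w^2 + h^2)
l^2 + w^2 + h^2 = 9 + 104.04 + 7.84 = 120.88
d = sqrt(120.88)
d = 10.9945
10.9945 m


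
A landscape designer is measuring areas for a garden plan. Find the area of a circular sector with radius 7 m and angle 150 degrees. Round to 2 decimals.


Shape: circular sector
Radius r = 7 m, Angle = 150 degrees
Formula: A = (angle/360) * pi * r^2
r^2 = 49
Fraction of circle = 150/360
A = (150/360) * pi * 49
A = 20.416667 * pi
A = 64.14
64.14 m^2


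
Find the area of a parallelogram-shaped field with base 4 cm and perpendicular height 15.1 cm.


Shape: parallelogram
Base b = 4 cm, Height h = 15.1 cm
Formula: A = b * h
A = 4 * 15.1
A = 60.4
60.4 cm^2


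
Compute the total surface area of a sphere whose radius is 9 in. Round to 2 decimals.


Shape: sphere
Radius r = 9 in
Formula: SA = 4 * pi * r^2
r^2 = 81
SA = 4 * pi * 81
SA = 324 * pi
SA = 1017.88
1017.88 in^2


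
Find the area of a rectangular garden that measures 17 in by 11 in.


Shape: rectangle
Length l = 17 in, Width w = 11 in
Formula: A = l * w
A = 17 * 11
A = 187
187 in^2


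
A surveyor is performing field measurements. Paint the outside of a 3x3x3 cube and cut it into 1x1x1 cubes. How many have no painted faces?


Large cube: 3 x 3 x 3, cut into unit cubes.
n = 3, so n - 2 = 1
Unpainted cubes form the interior (n - 2)^3 block.
(n - 2)^3 = 1^3 = 1
1 unit cubes


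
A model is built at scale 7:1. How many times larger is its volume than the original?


Linear scale factor k = 7
Rule: under a linear scaling by k, volumes scale by k^3.
k^3 = 7 * 7 * 7
k^3 = 49 * 7
k^3 = 343
Volume scales by a factor of 343.
343 (dimensionless)


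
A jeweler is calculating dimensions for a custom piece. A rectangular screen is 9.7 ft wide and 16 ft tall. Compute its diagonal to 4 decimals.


Shape: rectangle (diagonal via Pythagoras)
Sides: 9.7 ft and 16 ft
Formula: d = sqrt(l^2 + w^2)
l^2 = 94.09, w^2 = 256
l^2 + w^2 = 350.09
d = sqrt(350.09)
d = 18.7107
18.7107 ft


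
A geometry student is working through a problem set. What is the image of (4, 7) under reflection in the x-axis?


Transformation: reflection
Original point: (4, 7)
Rule for reflection over the x-axis: (x, y) -> (x, -y)
Apply: (4, 7) -> (4, -7)
(4, -7)


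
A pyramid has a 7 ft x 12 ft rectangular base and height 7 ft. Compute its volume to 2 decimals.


Shape: rectangular pyramid
Base: 7 ft x 12 ft, Height h = 7 ft
Formula: V = (1/3) * base_area * h
base_area = 7 * 12 = 84
base_area * h = 84 * 7 = 588
V = 588 / 3
V = 196
196 ft^3


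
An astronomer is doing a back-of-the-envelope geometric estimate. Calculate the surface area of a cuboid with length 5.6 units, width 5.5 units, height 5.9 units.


Shape: rectangular prism
l = 5.6 units, w = 5.5 units, h = 5.9 units
Formula: SA = 2(lw + lh + wh)
lw = 30.8, lh = 33.04, wh = 32.45
lw + lh + wh = 96.29
SA = 2 * 96.29
SA = 192.58
192.58 units^2


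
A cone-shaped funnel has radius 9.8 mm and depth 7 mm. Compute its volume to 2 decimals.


Shape: cone
Radius r = 9.8 mm, Height h = 7 mm
Formula: V = (1/3) * pi * r^2 * h
r^2 = 96.04
pi * r^2 * h = pi * 96.04 * 7 = 672.28 * pi
V = 672.28 * pi / 3
V = 704.01
704.01 mm^3


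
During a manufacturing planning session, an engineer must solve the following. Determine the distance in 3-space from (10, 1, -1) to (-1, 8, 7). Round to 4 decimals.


3D distance between two points
P1 = (10, 1, -1), P2 = (-1, 8, 7)
Formula: d = sqrt((x2-x1)^2 + (y2-y1)^2 + (z2-z1)^2)
dx = -1 - 10 = -11
dy = 8 - 1 = 7
dz = 7 - -1 = 8
dx^2 + dy^2 + dz^2 = 121 + 49 + 64 = 234
d = sqrt(234)
d = 15.2971
15.2971 units


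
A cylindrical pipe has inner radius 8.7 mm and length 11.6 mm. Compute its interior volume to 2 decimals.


Shape: cylinder
Radius r = 8.7 mm, Height h = 11.6 mm
Formula: V = pi * r^2 * h
r^2 = 75.69
V = pi * 75.69 * 11.6
V = 878.004 * pi
V = 2758.33
2758.33 mm^3


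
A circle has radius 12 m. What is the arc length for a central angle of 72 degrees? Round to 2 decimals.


Shape: circular arc
Radius r = 12 m, Angle = 72 degrees
Formula: L = (angle/360) * 2 * pi * r
2 * pi * r = 24 * pi
L = (72/360) * 24 * pi
L = 4.8 * pi
L = 15.08
15.08 m


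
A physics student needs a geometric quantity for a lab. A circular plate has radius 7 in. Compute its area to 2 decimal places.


Shape: circle
Radius r = 7 in
Formula: A = pi * r^2
r^2 = 7^2 = 49
A = pi * 49
A = 153.94
153.94 in^2


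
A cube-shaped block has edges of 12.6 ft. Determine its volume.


Shape: cube
Side s = 12.6 ft
Formula: V = s^3
V = 12.6 * 12.6 * 12.6
V = 158.76 * 12.6
V = 2000.376
2000.376 ft^3


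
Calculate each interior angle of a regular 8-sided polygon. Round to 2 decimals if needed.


Shape: regular octagon (8 sides)
Formula: interior angle = (n - 2) * 180 / n
(n - 2) = 6
(n - 2) * 180 = 1080
angle = 1080 / 8
angle = 135
135 degrees


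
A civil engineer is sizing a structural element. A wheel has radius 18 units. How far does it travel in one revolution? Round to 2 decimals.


Shape: circle
Radius r = 18 units
Formula: C = 2 * pi * r
C = 2 * pi * 18
C = 36 * pi
C = 113.1
113.1 units


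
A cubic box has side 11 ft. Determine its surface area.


Shape: cube
Side s = 11 ft
A cube has 6 square faces.
Formula: SA = 6 * s^2
s^2 = 121
SA = 6 * 121
SA = 726
726 ft^2


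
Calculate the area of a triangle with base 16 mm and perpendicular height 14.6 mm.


Shape: triangle
Base b = 16 mm, Height h = 14.6 mm
Formula: A = (1/2) * b * h
A = 0.5 * 16 * 14.6
A = 0.5 * 233.6
A = 116.8
116.8 mm^2


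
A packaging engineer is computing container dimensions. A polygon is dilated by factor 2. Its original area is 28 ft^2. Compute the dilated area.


Linear scale factor k = 2
Original area = 28 ft^2
Rule: under a linear scaling by k, areas scale by k^2.
k^2 = 2^2 = 4
New area = 28 * 4
New area = 112
112 ft^2


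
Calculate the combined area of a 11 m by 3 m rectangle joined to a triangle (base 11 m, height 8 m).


Composite shape: rectangle + triangle
Rectangle area = 11 * 3 = 33
Triangle area = 0.5 * 11 * 8 = 44
Total = 33 + 44
Total = 77
77 m^2


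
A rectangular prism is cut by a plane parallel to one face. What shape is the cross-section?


Solid: rectangular prism
Cutting plane: parallel to one face
Visualize the intersection of the plane with the solid's surface.
The boundary of the cut region is a rectangle.
rectangle


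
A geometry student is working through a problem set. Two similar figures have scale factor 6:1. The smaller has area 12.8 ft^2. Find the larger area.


Linear scale factor k = 6
Original area = 12.8 ft^2
Rule: under a linear scaling by k, areas scale by k^2.
k^2 = 6^2 = 36
New area = 12.8 * 36
New area = 460.8
460.8 ft^2


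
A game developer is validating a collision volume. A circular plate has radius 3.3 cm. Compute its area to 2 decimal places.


Shape: circle
Radius r = 3.3 cm
Formula: A = pi * r^2
r^2 = 3.3^2 = 10.89
A = pi * 10.89
A = 34.21
34.21 cm^2


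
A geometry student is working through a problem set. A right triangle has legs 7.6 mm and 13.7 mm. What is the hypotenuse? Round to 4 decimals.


Shape: right triangle
Legs a = 7.6 mm, b = 13.7 mm
Formula: c = sqrt(a^2 + b^2)
a^2 = 57.76, b^2 = 187.69
a^2 + b^2 = 245.45
c = sqrt(245.45)
c = 15.6668
15.6668 mm


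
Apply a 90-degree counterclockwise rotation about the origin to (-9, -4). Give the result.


Transformation: rotation about the origin
Original point: (-9, -4)
Rule for 90 deg counterclockwise: (x, y) -> (-y, x)
Apply: (-9, -4) -> (4, -9)
(4, -9)


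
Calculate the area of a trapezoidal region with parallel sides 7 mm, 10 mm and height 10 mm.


Shape: trapezoid
Parallel sides a = 7 mm, b = 10 mm; Height h = 10 mm
Formula: A = (a + b) * h / 2
a + b = 7 + 10 = 17
A = 17 * 10 / 2
A = 170 / 2
A = 85
85 mm^2


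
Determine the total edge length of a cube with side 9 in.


Shape: cube
Side s = 9 in
A cube has 12 edges, all equal.
Formula: total edge length = 12 * s
Total = 12 * 9
Total = 108
108 in


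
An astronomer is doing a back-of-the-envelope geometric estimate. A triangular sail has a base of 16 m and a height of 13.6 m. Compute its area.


Shape: triangle
Base b = 16 m, Height h = 13.6 m
Formula: A = (1/2) * b * h
A = 0.5 * 16 * 13.6
A = 0.5 * 217.6
A = 108.8
108.8 m^2


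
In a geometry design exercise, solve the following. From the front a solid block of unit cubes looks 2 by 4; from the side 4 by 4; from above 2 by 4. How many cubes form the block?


Orthographic views of a solid rectangular block:
Front view 2 x 4 -> length = 2, height = 4
Side view 4 x 4 -> width = 4, height = 4 (consistent)
Top view 2 x 4 -> confirms length = 2, width = 4
The block is 2 x 4 x 4.
Total unit cubes = 2 * 4 * 4 = 32
32 unit cubes


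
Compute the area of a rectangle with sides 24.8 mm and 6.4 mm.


Shape: rectangle
Length l = 24.8 mm, Width w = 6.4 mm
Formula: A = l * w
A = 24.8 * 6.4
A = 158.72
158.72 mm^2


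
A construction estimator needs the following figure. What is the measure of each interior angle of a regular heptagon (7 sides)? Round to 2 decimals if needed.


Shape: regular heptagon (7 sides)
Formula: interior angle = (n - 2) * 180 / n
(n - 2) = 5
(n - 2) * 180 = 900
angle = 900 / 7
angle = 128.57
128.57 degrees


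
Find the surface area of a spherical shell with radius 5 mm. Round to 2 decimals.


Shape: sphere
Radius r = 5 mm
Formula: SA = 4 * pi * r^2
r^2 = 25
SA = 4 * pi * 25
SA = 100 * pi
SA = 314.16
314.16 mm^2


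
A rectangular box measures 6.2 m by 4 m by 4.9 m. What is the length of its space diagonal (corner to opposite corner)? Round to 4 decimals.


Shape: rectangular box (space diagonal)
l = 6.2 m, w = 4 m, h = 4.9 m
Visualize: the diagonal of the base, then a right triangle with that diagonal and the height.
Formula: d = sqrt(l^2 + w^2 + h^2)
l^2 + w^2 + h^2 = 38.44 + 16 + 24.01 = 78.45
d = sqrt(78.45)
d = 8.8572
8.8572 m


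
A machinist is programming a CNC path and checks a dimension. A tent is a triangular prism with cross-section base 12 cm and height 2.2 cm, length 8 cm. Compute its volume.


Shape: triangular prism
Triangle base = 12 cm, triangle height = 2.2 cm, prism length L = 8 cm
Formula: V = (1/2 * b * h_tri) * L
Cross-section area = 0.5 * 12 * 2.2 = 13.2
V = 13.2 * 8
V = 105.6
105.6 cm^3


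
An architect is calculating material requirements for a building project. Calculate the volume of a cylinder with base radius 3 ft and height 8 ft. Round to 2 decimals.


Shape: cylinder
Radius r = 3 ft, Height h = 8 ft
Formula: V = pi * r^2 * h
r^2 = 9
V = pi * 9 * 8
V = 72 * pi
V = 226.19
226.19 ft^3


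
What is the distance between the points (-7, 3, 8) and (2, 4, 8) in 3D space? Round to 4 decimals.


3D distance between two points
P1 = (-7, 3, 8), P2 = (2, 4, 8)
Formula: d = sqrt((x2-x1)^2 + (y2-y1)^2 + (z2-z1)^2)
dx = 2 - -7 = 9
dy = 4 - 3 = 1
dz = 8 - 8 = 0
dx^2 + dy^2 + dz^2 = 81 + 1 + 0 = 82
d = sqrt(82)
d = 9.0554
9.0554 units


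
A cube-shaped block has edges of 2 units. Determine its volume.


Shape: cube
Side s = 2 units
Formula: V = s^3
V = 2 * 2 * 2
V = 4 * 2
V = 8
8 units^3


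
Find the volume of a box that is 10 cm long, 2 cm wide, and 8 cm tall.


Shape: rectangular prism
l = 10 cm, w = 2 cm, h = 8 cm
Formula: V = l * w * h
V = 10 * 2 * 8
V = 20 * 8
V = 160
160 cm^3


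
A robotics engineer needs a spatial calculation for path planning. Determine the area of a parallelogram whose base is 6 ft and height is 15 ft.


Shape: parallelogram
Base b = 6 ft, Height h = 15 ft
Formula: A = b * h
A = 6 * 15
A = 90
90 ft^2


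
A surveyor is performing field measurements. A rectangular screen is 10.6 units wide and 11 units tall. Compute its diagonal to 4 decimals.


Shape: rectangle (diagonal via Pythagoras)
Sides: 10.6 units and 11 units
Formula: d = sqrt(l^2 + w^2)
l^2 = 112.36, w^2 = 121
l^2 + w^2 = 233.36
d = sqrt(233.36)
d = 15.2761
15.2761 units


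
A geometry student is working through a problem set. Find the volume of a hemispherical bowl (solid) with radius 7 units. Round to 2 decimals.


Shape: hemisphere (half of a sphere)
Radius r = 7 units
Formula: V = (1/2) * (4/3) * pi * r^3 = (2/3) * pi * r^3
r^3 = 343
(2/3) * 343 = 228.666667
V = 228.666667 * pi
V = 718.38
718.38 units^3


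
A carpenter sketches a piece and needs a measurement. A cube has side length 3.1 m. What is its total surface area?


Shape: cube
Side s = 3.1 m
A cube has 6 square faces.
Formula: SA = 6 * s^2
s^2 = 9.61
SA = 6 * 9.61
SA = 57.66
57.66 m^2


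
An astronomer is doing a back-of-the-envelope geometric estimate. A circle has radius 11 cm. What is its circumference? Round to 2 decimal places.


Shape: circle
Radius r = 11 cm
Formula: C = 2 * pi * r
C = 2 * pi * 11
C = 22 * pi
C = 69.12
69.12 cm


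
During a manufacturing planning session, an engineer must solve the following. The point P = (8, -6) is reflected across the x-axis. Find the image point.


Transformation: reflection
Original point: (8, -6)
Rule for reflection over the x-axis: (x, y) -> (x, -y)
Apply: (8, -6) -> (8, 6)
(8, 6)


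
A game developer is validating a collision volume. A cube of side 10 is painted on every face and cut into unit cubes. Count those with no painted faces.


Large cube: 10 x 10 x 10, cut into unit cubes.
n = 10, so n - 2 = 8
Unpainted cubes form the interior (n - 2)^3 block.
(n - 2)^3 = 8^3 = 512
512 unit cubes


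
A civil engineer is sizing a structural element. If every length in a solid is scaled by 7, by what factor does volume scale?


Linear scale factor k = 7
Rule: under a linear scaling by k, volumes scale by k^3.
k^3 = 7 * 7 * 7
k^3 = 49 * 7
k^3 = 343
Volume scales by a factor of 343.
343 (dimensionless)


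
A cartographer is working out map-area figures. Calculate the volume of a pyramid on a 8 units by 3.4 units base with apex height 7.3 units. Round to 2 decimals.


Shape: rectangular pyramid
Base: 8 units x 3.4 units, Height h = 7.3 units
Formula: V = (1/3) * base_area * h
base_area = 8 * 3.4 = 27.2
base_area * h = 27.2 * 7.3 = 198.56
V = 198.56 / 3
V = 66.19
66.19 units^3


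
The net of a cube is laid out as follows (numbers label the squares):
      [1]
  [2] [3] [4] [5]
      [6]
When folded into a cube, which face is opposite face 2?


Net: cross layout. Take square 3 as the base (bottom).
Fold the four squares in the horizontal row up around 3: 2 -> left, 4 -> right, 5 wraps to the top.
Fold 1 and 6 up from 3: 1 -> back, 6 -> front.
Opposite pairs are therefore: (1, 6), (2, 4), (3, 5).
Face 2 is opposite face 4.
face 4


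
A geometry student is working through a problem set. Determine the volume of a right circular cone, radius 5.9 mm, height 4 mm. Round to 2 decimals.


Shape: cone
Radius r = 5.9 mm, Height h = 4 mm
Formula: V = (1/3) * pi * r^2 * h
r^2 = 34.81
pi * r^2 * h = pi * 34.81 * 4 = 139.24 * pi
V = 139.24 * pi / 3
V = 145.81
145.81 mm^3


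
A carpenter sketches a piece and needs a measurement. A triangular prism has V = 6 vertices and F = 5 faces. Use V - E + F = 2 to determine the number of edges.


Polyhedron: triangular prism
Euler's formula for convex polyhedra: V - E + F = 2
Given: V = 6 vertices and F = 5 faces
Solve for E:
E = V + F - 2 = 6 + 5 - 2 = 9
9 edges


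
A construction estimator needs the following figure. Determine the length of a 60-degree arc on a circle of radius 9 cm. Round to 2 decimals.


Shape: circular arc
Radius r = 9 cm, Angle = 60 degrees
Formula: L = (angle/360) * 2 * pi * r
2 * pi * r = 18 * pi
L = (60/360) * 18 * pi
L = 3 * pi
L = 9.42
9.42 cm


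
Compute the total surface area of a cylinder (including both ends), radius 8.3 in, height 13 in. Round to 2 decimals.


Shape: closed cylinder
Radius r = 8.3 in, Height h = 13 in
Formula: SA = 2*pi*r^2 + 2*pi*r*h = 2*pi*r*(r + h)
r + h = 21.3
2 * r * (r + h) = 2 * 8.3 * 21.3 = 353.58
SA = 353.58 * pi
SA = 1110.8
1110.8 in^2


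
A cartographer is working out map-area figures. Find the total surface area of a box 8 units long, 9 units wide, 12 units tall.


Shape: rectangular prism
l = 8 units, w = 9 units, h = 12 units
Formula: SA = 2(lw + lh + wh)
lw = 72, lh = 96, wh = 108
lw + lh + wh = 276
SA = 2 * 276
SA = 552
552 units^2


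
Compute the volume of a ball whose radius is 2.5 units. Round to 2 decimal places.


Shape: sphere
Radius r = 2.5 units
Formula: V = (4/3) * pi * r^3
r^3 = 15.625
(4/3) * 15.625 = 20.833333
V = 20.833333 * pi
V = 65.45
65.45 units^3


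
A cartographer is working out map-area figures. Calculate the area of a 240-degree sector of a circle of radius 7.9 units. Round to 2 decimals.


Shape: circular sector
Radius r = 7.9 units, Angle = 240 degrees
Formula: A = (angle/360) * pi * r^2
r^2 = 62.41
Fraction of circle = 240/360
A = (240/360) * pi * 62.41
A = 41.606667 * pi
A = 130.71
130.71 units^2


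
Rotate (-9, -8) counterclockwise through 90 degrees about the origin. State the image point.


Transformation: rotation about the origin
Original point: (-9, -8)
Rule for 90 deg counterclockwise: (x, y) -> (-y, x)
Apply: (-9, -8) -> (8, -9)
(8, -9)


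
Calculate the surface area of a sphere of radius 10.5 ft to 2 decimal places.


Shape: sphere
Radius r = 10.5 ft
Formula: SA = 4 * pi * r^2
r^2 = 110.25
SA = 4 * pi * 110.25
SA = 441 * pi
SA = 1385.44
1385.44 ft^2


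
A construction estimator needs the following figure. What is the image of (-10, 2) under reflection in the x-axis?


Transformation: reflection
Original point: (-10, 2)
Rule for reflection over the x-axis: (x, y) -> (x, -y)
Apply: (-10, 2) -> (-10, -2)
(-10, -2)


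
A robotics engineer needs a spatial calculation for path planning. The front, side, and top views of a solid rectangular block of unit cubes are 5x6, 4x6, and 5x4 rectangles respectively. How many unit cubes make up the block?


Orthographic views of a solid rectangular block:
Front view 5 x 6 -> length = 5, height = 6
Side view 4 x 6 -> width = 4, height = 6 (consistent)
Top view 5 x 4 -> confirms length = 5, width = 4
The block is 5 x 4 x 6.
Total unit cubes = 5 * 4 * 6 = 120
120 unit cubes


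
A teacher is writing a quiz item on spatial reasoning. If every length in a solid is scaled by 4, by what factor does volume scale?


Linear scale factor k = 4
Rule: under a linear scaling by k, volumes scale by k^3.
k^3 = 4 * 4 * 4
k^3 = 16 * 4
k^3 = 64
Volume scales by a factor of 64.
64 (dimensionless)


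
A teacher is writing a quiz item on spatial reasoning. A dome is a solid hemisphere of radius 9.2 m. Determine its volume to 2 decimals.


Shape: hemisphere (half of a sphere)
Radius r = 9.2 m
Formula: V = (1/2) * (4/3) * pi * r^3 = (2/3) * pi * r^3
r^3 = 778.688
(2/3) * 778.688 = 519.125333
V = 519.125333 * pi
V = 1630.88
1630.88 m^3


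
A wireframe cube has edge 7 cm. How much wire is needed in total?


Shape: cube
Side s = 7 cm
A cube has 12 edges, all equal.
Formula: total edge length = 12 * s
Total = 12 * 7
Total = 84
84 cm


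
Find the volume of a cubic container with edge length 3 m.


Shape: cube
Side s = 3 m
Formula: V = s^3
V = 3 * 3 * 3
V = 9 * 3
V = 27
27 m^3


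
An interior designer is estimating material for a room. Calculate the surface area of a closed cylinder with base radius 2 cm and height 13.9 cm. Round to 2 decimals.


Shape: closed cylinder
Radius r = 2 cm, Height h = 13.9 cm
Formula: SA = 2*pi*r^2 + 2*pi*r*h = 2*pi*r*(r + h)
r + h = 15.9
2 * r * (r + h) = 2 * 2 * 15.9 = 63.6
SA = 63.6 * pi
SA = 199.81
199.81 cm^2


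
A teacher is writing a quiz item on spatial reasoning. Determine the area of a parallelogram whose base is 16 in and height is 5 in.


Shape: parallelogram
Base b = 16 in, Height h = 5 in
Formula: A = b * h
A = 16 * 5
A = 80
80 in^2


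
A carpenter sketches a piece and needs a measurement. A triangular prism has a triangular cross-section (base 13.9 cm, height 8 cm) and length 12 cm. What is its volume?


Shape: triangular prism
Triangle base = 13.9 cm, triangle height = 8 cm, prism length L = 12 cm
Formula: V = (1/2 * b * h_tri) * L
Cross-section area = 0.5 * 13.9 * 8 = 55.6
V = 55.6 * 12
V = 667.2
667.2 cm^3


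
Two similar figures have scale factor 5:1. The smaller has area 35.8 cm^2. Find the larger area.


Linear scale factor k = 5
Original area = 35.8 cm^2
Rule: under a linear scaling by k, areas scale by k^2.
k^2 = 5^2 = 25
New area = 35.8 * 25
New area = 895
895 cm^2


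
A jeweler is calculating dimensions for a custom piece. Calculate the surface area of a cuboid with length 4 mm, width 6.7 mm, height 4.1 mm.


Shape: rectangular prism
l = 4 mm, w = 6.7 mm, h = 4.1 mm
Formula: SA = 2(lw + lh + wh)
lw = 26.8, lh = 16.4, wh = 27.47
lw + lh + wh = 70.67
SA = 2 * 70.67
SA = 141.34
141.34 mm^2


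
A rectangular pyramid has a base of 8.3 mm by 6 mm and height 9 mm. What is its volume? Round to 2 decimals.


Shape: rectangular pyramid
Base: 8.3 mm x 6 mm, Height h = 9 mm
Formula: V = (1/3) * base_area * h
base_area = 8.3 * 6 = 49.8
base_area * h = 49.8 * 9 = 448.2
V = 448.2 / 3
V = 149.4
149.4 mm^3


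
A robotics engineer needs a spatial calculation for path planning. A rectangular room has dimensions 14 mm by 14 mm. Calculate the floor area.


Shape: rectangle
Length l = 14 mm, Width w = 14 mm
Formula: A = l * w
A = 14 * 14
A = 196
196 mm^2


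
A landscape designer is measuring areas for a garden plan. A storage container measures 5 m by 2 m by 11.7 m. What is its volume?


Shape: rectangular prism
l = 5 m, w = 2 m, h = 11.7 m
Formula: V = l * w * h
V = 5 * 2 * 11.7
V = 10 * 11.7
V = 117
117 m^3


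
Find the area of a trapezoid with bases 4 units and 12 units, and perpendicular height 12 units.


Shape: trapezoid
Parallel sides a = 4 units, b = 12 units; Height h = 12 units
Formula: A = (a + b) * h / 2
a + b = 4 + 12 = 16
A = 16 * 12 / 2
A = 192 / 2
A = 96
96 units^2


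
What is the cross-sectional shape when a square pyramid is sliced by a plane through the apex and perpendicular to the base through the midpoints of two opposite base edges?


Solid: square pyramid
Cutting plane: through the apex and perpendicular to the base through the midpoints of two opposite base edges
Visualize the intersection of the plane with the solid's surface.
The boundary of the cut region is a isosceles triangle.
isosceles triangle


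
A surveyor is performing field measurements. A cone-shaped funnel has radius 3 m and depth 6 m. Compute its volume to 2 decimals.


Shape: cone
Radius r = 3 m, Height h = 6 m
Formula: V = (1/3) * pi * r^2 * h
r^2 = 9
pi * r^2 * h = pi * 9 * 6 = 54 * pi
V = 54 * pi / 3
V = 56.55
56.55 m^3


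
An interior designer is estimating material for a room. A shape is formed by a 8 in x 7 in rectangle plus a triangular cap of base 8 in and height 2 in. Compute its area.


Composite shape: rectangle + triangle
Rectangle area = 8 * 7 = 56
Triangle area = 0.5 * 8 * 2 = 8
Total = 56 + 8
Total = 64
64 in^2


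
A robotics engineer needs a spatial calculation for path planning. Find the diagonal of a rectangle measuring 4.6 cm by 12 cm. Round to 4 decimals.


Shape: rectangle (diagonal via Pythagoras)
Sides: 4.6 cm and 12 cm
Formula: d = sqrt(l^2 + w^2)
l^2 = 21.16, w^2 = 144
l^2 + w^2 = 165.16
d = sqrt(165.16)
d = 12.8515
12.8515 cm


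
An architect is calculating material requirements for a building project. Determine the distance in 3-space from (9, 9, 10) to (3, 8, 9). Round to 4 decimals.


3D distance between two points
P1 = (9, 9, 10), P2 = (3, 8, 9)
Formula: d = sqrt((x2-x1)^2 + (y2-y1)^2 + (z2-z1)^2)
dx = 3 - 9 = -6
dy = 8 - 9 = -1
dz = 9 - 10 = -1
dx^2 + dy^2 + dz^2 = 36 + 1 + 1 = 38
d = sqrt(38)
d = 6.1644
6.1644 units


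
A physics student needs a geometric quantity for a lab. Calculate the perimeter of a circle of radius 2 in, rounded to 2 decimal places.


Shape: circle
Radius r = 2 in
Formula: C = 2 * pi * r
C = 2 * pi * 2
C = 4 * pi
C = 12.57
12.57 in


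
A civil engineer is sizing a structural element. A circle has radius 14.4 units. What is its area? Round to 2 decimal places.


Shape: circle
Radius r = 14.4 units
Formula: A = pi * r^2
r^2 = 14.4^2 = 207.36
A = pi * 207.36
A = 651.44
651.44 units^2


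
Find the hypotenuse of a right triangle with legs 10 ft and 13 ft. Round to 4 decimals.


Shape: right triangle
Legs a = 10 ft, b = 13 ft
Formula: c = sqrt(a^2 + b^2)
a^2 = 100, b^2 = 169
a^2 + b^2 = 269
c = sqrt(269)
c = 16.4012
16.4012 ft
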